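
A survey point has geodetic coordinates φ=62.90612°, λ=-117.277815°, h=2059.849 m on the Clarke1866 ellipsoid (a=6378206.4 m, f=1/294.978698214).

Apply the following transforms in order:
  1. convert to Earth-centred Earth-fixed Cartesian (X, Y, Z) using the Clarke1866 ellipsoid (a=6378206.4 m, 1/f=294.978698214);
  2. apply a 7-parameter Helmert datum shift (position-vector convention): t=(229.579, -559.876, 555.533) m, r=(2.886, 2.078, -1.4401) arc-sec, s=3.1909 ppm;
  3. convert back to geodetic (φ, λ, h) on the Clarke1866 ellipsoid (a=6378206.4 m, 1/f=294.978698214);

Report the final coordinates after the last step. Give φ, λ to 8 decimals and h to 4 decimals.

start: φ=62.906120°, λ=-117.277815°, h=2059.849 m
→ ECEF (a=6378206.400, f=1/294.978698214): X=-1335371.2478, Y=-2589694.2125, Z=5656859.7447
→ Helmert 7p (PV): X=-1335107.0208, Y=-2590332.1781, Z=5657410.5469
→ geod (Bowring, a=6378206.400): φ=62.90480920°, λ=-117.26744911°, h=2753.3263 m

φ=62.90480920°, λ=-117.26744911°, h=2753.3263 m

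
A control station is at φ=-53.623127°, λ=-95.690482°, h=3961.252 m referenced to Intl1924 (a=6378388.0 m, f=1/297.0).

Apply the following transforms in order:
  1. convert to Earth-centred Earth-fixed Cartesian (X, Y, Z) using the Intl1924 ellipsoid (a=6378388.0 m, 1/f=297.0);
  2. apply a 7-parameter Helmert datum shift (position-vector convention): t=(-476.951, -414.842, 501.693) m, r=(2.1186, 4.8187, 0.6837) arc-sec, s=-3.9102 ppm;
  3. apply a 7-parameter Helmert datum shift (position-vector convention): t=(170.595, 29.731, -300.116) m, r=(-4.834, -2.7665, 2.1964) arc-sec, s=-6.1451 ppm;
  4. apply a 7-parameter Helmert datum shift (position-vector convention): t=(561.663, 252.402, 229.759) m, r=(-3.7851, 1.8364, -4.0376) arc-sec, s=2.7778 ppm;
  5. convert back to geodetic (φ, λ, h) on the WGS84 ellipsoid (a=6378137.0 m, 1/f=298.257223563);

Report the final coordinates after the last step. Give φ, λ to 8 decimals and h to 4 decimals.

φ=-53.61737497°, λ=-95.68797600°, h=3822.1065 m

start: φ=-53.623127°, λ=-95.690482°, h=3961.252 m
→ ECEF (a=6378388.000, f=1/297.0): X=-376152.5861, Y=-3774908.0304, Z=-5115268.8426
→ Helmert 7p (PV): X=-376735.0547, Y=-3775256.8185, Z=-5114777.1333
→ Helmert 7p (PV): X=-376453.3434, Y=-3775327.7685, Z=-5114962.3954
→ Helmert 7p (PV): X=-376012.1670, Y=-3775172.3478, Z=-5114674.2131
→ geod (Bowring, a=6378137.000): φ=-53.61737497°, λ=-95.68797600°, h=3822.1065 m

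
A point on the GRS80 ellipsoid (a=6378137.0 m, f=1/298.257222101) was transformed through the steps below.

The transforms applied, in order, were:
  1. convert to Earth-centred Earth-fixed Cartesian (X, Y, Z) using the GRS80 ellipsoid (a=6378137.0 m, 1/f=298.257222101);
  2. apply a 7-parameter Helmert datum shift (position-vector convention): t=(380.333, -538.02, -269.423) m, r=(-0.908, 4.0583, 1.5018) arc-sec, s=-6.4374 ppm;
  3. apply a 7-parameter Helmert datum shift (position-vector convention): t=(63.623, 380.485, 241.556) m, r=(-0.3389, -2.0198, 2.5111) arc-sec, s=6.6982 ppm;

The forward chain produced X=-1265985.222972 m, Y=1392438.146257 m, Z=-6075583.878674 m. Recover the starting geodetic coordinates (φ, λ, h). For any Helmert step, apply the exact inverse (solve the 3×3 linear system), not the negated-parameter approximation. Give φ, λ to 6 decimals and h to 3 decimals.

φ=-72.894547°, λ=132.280225°, h=1849.206 m

start: X=-1265985.2230, Y=1392438.1463, Z=-6075583.8787 m
→ Helmert⁻¹: X=-1266082.9140, Y=1392073.7332, Z=-6075770.0528
→ Helmert⁻¹: X=-1266341.7222, Y=1392656.6835, Z=-6075558.5254
→ geod (Bowring, a=6378137.000): φ=-72.89454700°, λ=132.28022500°, h=1849.2060 m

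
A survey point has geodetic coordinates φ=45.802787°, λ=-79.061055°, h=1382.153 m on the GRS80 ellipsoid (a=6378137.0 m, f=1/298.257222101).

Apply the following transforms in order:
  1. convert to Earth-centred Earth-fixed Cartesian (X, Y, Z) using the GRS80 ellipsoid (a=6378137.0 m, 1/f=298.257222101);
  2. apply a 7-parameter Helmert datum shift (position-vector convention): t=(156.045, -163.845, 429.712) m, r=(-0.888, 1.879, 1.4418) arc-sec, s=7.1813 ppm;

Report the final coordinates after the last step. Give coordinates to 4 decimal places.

start: φ=45.802787°, λ=-79.061055°, h=1382.153 m
→ ECEF (a=6378137.000, f=1/298.257222101): X=845398.3404, Y=-4374077.3978, Z=4550984.3767
→ Helmert 7p (PV): X=845632.4899, Y=-4374247.1522, Z=4551457.9005

X=845632.4899 m, Y=-4374247.1522 m, Z=4551457.9005 m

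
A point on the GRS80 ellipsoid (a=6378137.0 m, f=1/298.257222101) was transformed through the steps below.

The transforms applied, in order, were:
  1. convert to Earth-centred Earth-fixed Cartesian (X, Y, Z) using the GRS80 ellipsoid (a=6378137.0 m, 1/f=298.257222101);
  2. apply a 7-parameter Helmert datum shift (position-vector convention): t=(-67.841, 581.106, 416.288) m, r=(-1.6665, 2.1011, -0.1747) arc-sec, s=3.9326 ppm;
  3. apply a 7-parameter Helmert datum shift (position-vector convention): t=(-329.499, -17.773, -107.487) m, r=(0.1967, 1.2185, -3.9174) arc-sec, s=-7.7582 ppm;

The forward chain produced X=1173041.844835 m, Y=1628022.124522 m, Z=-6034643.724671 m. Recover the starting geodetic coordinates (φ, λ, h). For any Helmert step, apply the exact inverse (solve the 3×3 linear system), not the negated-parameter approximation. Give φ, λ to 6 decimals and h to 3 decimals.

φ=-71.724077°, λ=54.207043°, h=888.391 m

start: X=1173041.8448, Y=1628022.1245, Z=-6034643.7247 m
→ Helmert⁻¹: X=1173385.1757, Y=1628069.0586, Z=-6034577.6760
→ Helmert⁻¹: X=1173508.4980, Y=1627531.3051, Z=-6034945.1275
→ geod (Bowring, a=6378137.000): φ=-71.72407700°, λ=54.20704300°, h=888.3910 m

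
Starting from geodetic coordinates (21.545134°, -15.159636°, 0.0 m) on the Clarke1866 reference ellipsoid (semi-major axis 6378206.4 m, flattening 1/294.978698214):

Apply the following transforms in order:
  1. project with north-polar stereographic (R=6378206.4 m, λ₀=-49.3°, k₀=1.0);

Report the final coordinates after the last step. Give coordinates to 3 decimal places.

start: φ=21.545134°, λ=-15.159636°, h=0.000 m
→ stereo (R=6378206.4, λ₀=-49.3°): E=4870387.7610, N=-7182627.8820

E=4870387.761 m, N=-7182627.882 m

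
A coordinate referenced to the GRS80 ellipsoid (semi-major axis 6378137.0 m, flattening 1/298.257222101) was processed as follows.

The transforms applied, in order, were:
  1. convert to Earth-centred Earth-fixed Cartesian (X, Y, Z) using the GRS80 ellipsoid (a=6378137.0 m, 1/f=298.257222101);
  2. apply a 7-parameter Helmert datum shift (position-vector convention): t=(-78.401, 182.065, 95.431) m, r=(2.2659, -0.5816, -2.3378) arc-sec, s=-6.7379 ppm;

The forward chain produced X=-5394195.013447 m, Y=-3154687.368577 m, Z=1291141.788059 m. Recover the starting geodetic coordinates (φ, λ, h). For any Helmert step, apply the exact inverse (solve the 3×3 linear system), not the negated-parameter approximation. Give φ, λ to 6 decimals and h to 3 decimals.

start: X=-5394195.0134, Y=-3154687.3686, Z=1291141.7881 m
→ Helmert⁻¹: X=-5394113.5592, Y=-3154937.6444, Z=1291104.9239
→ geod (Bowring, a=6378137.000): φ=11.75005100°, λ=-149.67726300°, h=3733.6000 m

φ=11.750051°, λ=-149.677263°, h=3733.600 m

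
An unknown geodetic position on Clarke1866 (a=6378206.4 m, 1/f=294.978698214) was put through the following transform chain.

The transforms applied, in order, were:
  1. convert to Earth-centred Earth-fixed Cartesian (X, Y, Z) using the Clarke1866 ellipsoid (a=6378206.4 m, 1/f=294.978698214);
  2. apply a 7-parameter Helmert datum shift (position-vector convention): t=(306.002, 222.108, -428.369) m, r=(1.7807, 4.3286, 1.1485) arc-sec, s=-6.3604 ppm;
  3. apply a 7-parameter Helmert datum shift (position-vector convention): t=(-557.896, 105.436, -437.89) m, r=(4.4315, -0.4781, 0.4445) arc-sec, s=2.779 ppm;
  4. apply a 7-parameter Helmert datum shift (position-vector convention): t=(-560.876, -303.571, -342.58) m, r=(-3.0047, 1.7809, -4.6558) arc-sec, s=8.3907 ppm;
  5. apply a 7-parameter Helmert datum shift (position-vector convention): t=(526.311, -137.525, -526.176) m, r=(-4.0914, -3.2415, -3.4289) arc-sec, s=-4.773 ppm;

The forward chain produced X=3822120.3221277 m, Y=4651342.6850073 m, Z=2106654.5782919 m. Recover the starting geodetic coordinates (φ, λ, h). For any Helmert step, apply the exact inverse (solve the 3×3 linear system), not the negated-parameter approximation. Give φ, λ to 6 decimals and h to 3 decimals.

start: X=3822120.3221, Y=4651342.6850, Z=2106654.5783 m
→ Helmert⁻¹: X=3821568.0413, Y=4651524.1423, Z=2107223.0212
→ Helmert⁻¹: X=3821973.6485, Y=4651844.2485, Z=2107648.6808
→ Helmert⁻¹: X=3822535.8323, Y=4651762.9365, Z=2107971.9113
→ Helmert⁻¹: X=3822235.7944, Y=4651567.3343, Z=2108453.7454
→ geod (Bowring, a=6378206.400): φ=19.42250300°, λ=50.58973900°, h=3205.8780 m

φ=19.422503°, λ=50.589739°, h=3205.878 m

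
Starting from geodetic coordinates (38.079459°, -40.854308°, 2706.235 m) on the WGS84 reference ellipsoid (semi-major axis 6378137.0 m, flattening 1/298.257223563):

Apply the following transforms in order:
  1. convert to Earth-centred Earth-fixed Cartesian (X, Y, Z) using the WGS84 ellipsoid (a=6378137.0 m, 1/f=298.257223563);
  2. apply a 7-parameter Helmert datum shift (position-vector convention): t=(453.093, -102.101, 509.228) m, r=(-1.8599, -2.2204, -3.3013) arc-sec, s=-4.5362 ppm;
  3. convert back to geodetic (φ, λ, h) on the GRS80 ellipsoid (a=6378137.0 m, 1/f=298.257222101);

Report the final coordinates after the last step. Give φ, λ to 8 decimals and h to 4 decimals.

start: φ=38.079459°, λ=-40.854308°, h=2706.235 m
→ ECEF (a=6378137.000, f=1/298.257223563): X=3803906.0997, Y=-3289740.7650, Z=3914059.3226
→ Helmert 7p (PV): X=3804247.1509, Y=-3289853.5318, Z=3914621.4074
→ geod (Bowring, a=6378137.000): φ=38.08160074°, λ=-40.85273817°, h=3314.0304 m

φ=38.08160074°, λ=-40.85273817°, h=3314.0304 m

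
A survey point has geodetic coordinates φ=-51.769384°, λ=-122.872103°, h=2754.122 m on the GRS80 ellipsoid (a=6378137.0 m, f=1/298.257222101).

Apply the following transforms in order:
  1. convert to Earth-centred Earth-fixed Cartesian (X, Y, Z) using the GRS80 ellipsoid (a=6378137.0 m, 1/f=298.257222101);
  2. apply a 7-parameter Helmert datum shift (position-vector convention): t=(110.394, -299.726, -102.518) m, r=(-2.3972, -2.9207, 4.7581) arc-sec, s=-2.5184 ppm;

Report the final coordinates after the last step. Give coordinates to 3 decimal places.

X=-2147380.463 m, Y=-3323697.273 m, Z=-4989210.290 m

start: φ=-51.769384°, λ=-122.872103°, h=2754.122 m
→ ECEF (a=6378137.000, f=1/298.257222101): X=-2147643.5732, Y=-3323298.3915, Z=-4989128.5490
→ Helmert 7p (PV): X=-2147380.4635, Y=-3323697.2729, Z=-4989210.2898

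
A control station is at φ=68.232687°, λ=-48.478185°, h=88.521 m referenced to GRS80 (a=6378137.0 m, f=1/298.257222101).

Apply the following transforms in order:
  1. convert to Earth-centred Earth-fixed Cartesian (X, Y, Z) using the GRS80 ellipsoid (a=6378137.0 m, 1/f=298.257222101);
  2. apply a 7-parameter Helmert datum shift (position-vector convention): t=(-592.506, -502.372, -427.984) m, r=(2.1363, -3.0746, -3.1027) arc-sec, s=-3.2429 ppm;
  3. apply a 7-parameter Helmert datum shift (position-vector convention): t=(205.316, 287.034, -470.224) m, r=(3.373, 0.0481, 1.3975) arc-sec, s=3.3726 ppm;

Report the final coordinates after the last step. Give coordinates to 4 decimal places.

X=1572020.1173 m, Y=-1776420.5148 m, Z=5899926.7796 m

start: φ=68.232687°, λ=-48.478185°, h=88.521 m
→ ECEF (a=6378137.000, f=1/298.257222101): X=1572508.3665, Y=-1776034.3362, Z=5900848.5976
→ Helmert 7p (PV): X=1571796.0872, Y=-1776615.7181, Z=5900406.5231
→ Helmert 7p (PV): X=1572020.1173, Y=-1776420.5148, Z=5899926.7796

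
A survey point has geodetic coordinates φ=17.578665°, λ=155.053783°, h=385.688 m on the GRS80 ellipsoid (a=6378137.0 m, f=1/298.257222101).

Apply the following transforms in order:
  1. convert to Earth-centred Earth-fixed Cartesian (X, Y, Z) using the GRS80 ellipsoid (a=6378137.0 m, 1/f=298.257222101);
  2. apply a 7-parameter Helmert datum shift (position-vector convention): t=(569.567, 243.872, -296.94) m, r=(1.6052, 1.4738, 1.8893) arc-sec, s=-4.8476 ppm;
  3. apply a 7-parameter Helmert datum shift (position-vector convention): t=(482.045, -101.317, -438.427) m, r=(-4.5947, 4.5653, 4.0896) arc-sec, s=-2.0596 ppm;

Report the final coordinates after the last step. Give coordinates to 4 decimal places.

X=-5513977.3765 m, Y=2565402.3366 m, Z=1913473.9009 m

start: φ=17.578665°, λ=155.053783°, h=385.688 m
→ ECEF (a=6378137.000, f=1/298.257222101): X=-5515048.7515, Y=2565409.6152, Z=1914098.2156
→ Helmert 7p (PV): X=-5514462.2712, Y=2565575.6400, Z=1913851.3672
→ Helmert 7p (PV): X=-5513977.3765, Y=2565402.3366, Z=1913473.9009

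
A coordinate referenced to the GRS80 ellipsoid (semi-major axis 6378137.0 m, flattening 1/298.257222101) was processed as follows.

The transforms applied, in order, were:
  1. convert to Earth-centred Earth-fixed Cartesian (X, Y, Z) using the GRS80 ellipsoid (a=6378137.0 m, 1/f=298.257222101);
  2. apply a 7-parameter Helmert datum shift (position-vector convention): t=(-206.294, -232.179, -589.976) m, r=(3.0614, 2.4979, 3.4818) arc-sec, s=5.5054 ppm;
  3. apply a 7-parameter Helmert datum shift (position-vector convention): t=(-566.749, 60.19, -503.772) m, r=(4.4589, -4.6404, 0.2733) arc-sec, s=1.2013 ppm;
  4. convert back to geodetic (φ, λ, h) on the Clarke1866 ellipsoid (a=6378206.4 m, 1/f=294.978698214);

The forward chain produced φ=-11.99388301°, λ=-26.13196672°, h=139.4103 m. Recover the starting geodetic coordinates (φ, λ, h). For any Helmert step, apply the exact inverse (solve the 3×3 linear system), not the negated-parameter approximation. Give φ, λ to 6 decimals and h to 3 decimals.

φ=-11.981792°, λ=-26.128917°, h=533.365 m

start: φ=-11.993883°, λ=-26.131967°, h=139.410 m
→ ECEF (a=6378206.400, f=1/294.978698214): X=5602175.0260, Y=-2748354.0104, Z=-1316687.5806
→ Helmert⁻¹: X=5602701.7908, Y=-2748446.7761, Z=-1316248.8589
→ Helmert⁻¹: X=5602846.7779, Y=-2748313.5700, Z=-1315542.9977
→ geod (Bowring, a=6378137.000): φ=-11.98179200°, λ=-26.12891700°, h=533.3650 m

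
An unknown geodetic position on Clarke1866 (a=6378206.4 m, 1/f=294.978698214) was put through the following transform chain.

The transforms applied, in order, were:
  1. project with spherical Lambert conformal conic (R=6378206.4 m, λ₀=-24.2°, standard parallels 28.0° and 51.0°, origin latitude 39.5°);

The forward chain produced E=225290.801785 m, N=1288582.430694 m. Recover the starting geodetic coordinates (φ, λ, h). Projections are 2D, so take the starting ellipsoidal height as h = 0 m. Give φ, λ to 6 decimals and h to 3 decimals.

φ=51.197101°, λ=-20.972148°, h=0.000 m

start: E=225290.8018, N=1288582.4307 m
→ lcc⁻¹: φ=51.19710100°, λ=-20.97214800°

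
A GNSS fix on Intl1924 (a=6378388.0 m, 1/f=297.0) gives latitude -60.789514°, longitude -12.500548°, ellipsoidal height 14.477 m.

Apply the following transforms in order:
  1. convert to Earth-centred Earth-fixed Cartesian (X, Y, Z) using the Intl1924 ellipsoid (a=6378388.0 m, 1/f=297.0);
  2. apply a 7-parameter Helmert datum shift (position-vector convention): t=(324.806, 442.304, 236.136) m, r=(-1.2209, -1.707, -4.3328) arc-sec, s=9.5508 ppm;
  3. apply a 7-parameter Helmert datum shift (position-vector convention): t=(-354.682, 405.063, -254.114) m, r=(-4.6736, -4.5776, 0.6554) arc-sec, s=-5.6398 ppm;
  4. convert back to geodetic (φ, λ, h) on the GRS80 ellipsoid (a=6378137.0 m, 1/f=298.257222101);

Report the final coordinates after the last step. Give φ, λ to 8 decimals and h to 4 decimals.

start: φ=-60.789514°, λ=-12.500548°, h=14.477 m
→ ECEF (a=6378388.000, f=1/297.0): X=3046804.5718, Y=-675490.8849, Z=-5544067.2351
→ Helmert 7p (PV): X=3047190.1696, Y=-675151.8503, Z=-5543854.8362
→ Helmert 7p (PV): X=3046943.4804, Y=-674858.9106, Z=-5543994.7609
→ geod (Bowring, a=6378137.000): φ=-60.78850548°, λ=-12.48866837°, h=132.1278 m

φ=-60.78850548°, λ=-12.48866837°, h=132.1278 m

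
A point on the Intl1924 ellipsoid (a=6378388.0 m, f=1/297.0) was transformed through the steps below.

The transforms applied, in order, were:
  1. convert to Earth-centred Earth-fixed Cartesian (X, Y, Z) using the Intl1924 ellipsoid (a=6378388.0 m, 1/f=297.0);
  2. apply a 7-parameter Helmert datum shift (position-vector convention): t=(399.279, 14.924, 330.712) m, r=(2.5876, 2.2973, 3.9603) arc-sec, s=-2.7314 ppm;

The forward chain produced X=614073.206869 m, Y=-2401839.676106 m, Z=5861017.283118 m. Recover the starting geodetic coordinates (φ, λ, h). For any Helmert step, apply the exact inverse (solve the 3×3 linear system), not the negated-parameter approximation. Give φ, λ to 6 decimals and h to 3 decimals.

start: X=614073.2069, Y=-2401839.6761, Z=5861017.2831 m
→ Helmert⁻¹: X=613564.2146, Y=-2401799.4178, Z=5860739.5434
→ geod (Bowring, a=6378388.000): φ=67.21124200°, λ=-75.66969200°, h=3282.9550 m

φ=67.211242°, λ=-75.669692°, h=3282.955 m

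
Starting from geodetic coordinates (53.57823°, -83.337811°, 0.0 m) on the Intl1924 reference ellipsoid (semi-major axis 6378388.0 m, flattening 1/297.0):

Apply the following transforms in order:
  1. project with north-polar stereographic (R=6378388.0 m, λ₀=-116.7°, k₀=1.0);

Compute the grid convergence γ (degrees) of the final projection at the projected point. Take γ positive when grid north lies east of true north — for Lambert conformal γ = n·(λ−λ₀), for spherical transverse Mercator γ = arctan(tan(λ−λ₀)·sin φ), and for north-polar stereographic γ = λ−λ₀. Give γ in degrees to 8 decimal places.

33.36218900

start: φ=53.578230°, λ=-83.337811°, h=0.000 m
→ into stereo (λ₀=-116.7°): φ=53.57823000°, λ−λ₀=33.36218900°
convergence γ = 33.36218900°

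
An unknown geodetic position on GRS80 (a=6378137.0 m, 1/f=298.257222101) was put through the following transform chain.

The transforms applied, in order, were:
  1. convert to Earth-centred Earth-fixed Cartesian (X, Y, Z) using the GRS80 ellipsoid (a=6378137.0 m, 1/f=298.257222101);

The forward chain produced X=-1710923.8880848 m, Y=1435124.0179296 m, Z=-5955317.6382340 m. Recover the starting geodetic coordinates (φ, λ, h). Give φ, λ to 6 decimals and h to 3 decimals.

start: X=-1710923.8881, Y=1435124.0179, Z=-5955317.6382 m
→ geod (Bowring, a=6378137.000): φ=-69.57115400°, λ=140.01005500°, h=862.8330 m

φ=-69.571154°, λ=140.010055°, h=862.833 m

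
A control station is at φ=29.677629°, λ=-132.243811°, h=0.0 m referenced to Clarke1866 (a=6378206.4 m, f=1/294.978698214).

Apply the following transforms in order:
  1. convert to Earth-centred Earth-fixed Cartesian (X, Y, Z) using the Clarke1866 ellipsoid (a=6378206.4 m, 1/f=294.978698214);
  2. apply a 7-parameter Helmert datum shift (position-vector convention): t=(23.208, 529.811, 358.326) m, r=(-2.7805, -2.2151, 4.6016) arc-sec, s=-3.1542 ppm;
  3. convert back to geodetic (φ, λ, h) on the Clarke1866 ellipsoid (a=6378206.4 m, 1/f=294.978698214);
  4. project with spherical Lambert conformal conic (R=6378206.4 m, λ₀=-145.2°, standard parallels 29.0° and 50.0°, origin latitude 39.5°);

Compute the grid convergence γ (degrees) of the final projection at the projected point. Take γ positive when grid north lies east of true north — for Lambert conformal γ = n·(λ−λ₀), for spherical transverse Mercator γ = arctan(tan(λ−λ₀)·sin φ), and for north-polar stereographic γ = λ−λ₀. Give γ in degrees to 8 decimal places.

8.28639820

start: φ=29.677629°, λ=-132.243811°, h=0.000 m
→ ECEF (a=6378206.400, f=1/294.978698214): X=-3728602.1987, Y=-4105761.9045, Z=3139204.4689
→ Helmert 7p (PV): X=-3728509.3461, Y=-4105260.0078, Z=3139568.1979
→ geod (Bowring, a=6378206.400): φ=29.68241864°, λ=-132.24658689°, h=-196.9294 m
→ into lcc (λ₀=-145.2°): φ=29.68241864°, λ−λ₀=12.95341311°
convergence γ = 8.28639820°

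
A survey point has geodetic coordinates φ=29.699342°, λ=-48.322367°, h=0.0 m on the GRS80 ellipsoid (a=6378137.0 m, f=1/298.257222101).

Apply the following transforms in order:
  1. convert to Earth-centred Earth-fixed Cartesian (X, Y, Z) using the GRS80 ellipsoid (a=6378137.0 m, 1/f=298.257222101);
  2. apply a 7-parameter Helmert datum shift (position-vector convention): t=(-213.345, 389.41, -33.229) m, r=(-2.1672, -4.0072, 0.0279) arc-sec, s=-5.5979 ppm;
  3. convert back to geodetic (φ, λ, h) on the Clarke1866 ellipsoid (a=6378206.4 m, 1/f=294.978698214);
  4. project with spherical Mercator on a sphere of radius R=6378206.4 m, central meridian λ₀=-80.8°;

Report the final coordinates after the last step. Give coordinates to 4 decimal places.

start: φ=29.699342°, λ=-48.322367°, h=0.000 m
→ ECEF (a=6378137.000, f=1/298.257222101): X=3686982.6251, Y=-4141432.4682, Z=3141467.3266
→ Helmert 7p (PV): X=3686688.1706, Y=-4140986.3693, Z=3141531.6536
→ geod (Bowring, a=6378206.400): φ=29.70405518°, λ=-48.32157436°, h=-438.7510 m
→ merc (R=6378206.4, λ₀=-80.8°): E=3615521.1437, N=3465603.0455

E=3615521.1437 m, N=3465603.0455 m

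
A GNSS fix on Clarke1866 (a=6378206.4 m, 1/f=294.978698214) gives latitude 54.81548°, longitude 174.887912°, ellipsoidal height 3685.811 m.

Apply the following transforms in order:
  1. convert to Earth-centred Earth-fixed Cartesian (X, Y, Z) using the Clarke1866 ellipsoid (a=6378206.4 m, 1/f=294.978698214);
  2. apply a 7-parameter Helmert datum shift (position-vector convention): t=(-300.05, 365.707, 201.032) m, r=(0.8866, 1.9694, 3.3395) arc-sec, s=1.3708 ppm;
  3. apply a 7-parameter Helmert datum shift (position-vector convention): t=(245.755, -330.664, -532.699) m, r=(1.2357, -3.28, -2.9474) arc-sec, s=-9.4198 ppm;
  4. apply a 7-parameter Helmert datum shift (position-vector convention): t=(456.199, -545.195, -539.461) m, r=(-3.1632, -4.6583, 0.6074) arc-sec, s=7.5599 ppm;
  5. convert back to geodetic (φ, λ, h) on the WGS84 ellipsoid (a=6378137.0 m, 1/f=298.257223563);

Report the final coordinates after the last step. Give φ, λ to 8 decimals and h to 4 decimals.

start: φ=54.815480°, λ=174.887912°, h=3685.811 m
→ ECEF (a=6378206.400, f=1/294.978698214): X=-3670996.0104, Y=328408.3391, Z=5192384.6841
→ Helmert 7p (PV): X=-3671256.8331, Y=328692.7427, Z=5192629.2959
→ Helmert 7p (PV): X=-3671054.3707, Y=328380.3342, Z=5191991.2731
→ Helmert 7p (PV): X=-3670744.1487, Y=327906.4343, Z=5191403.1191
→ geod (Bowring, a=6378137.000): φ=54.81055592°, λ=174.89533510°, h=2623.9574 m

φ=54.81055592°, λ=174.89533510°, h=2623.9574 m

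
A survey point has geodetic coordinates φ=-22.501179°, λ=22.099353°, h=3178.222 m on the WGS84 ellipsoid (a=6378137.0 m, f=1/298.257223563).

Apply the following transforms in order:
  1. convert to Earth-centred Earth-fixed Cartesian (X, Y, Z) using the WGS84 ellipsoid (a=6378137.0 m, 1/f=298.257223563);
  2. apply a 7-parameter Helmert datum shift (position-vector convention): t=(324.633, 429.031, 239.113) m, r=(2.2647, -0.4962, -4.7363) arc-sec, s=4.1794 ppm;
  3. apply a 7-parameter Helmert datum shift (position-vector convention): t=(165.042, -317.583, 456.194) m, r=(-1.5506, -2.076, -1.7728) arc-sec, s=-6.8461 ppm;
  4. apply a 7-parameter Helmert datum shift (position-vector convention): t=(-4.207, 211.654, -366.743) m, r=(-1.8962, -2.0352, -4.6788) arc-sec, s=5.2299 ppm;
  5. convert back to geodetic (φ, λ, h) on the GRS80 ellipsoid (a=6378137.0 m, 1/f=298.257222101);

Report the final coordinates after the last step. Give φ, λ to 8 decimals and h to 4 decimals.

start: φ=-22.501179°, λ=22.099353°, h=3178.222 m
→ ECEF (a=6378137.000, f=1/298.257223563): X=5465068.1479, Y=2219062.1660, Z=-2426993.9123
→ Helmert 7p (PV): X=5465472.4150, Y=2219401.6282, Z=-2426727.4311
→ Helmert 7p (PV): X=5465643.5391, Y=2219003.6339, Z=-2426216.2996
→ Helmert 7p (PV): X=5465742.1913, Y=2219080.6083, Z=-2426562.2016
→ geod (Bowring, a=6378137.000): φ=-22.49539823°, λ=22.09705597°, h=3596.4314 m

φ=-22.49539823°, λ=22.09705597°, h=3596.4314 m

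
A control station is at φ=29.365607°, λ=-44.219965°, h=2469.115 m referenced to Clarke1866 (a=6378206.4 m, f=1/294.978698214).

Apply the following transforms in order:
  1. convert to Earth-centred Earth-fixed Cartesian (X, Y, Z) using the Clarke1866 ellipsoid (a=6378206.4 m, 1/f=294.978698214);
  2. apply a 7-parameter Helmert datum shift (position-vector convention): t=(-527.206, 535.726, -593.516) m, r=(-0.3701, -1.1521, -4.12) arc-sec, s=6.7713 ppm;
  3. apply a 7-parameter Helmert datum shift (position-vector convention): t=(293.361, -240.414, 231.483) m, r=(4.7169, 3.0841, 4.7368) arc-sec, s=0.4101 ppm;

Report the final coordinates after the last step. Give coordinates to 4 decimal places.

start: φ=29.365607°, λ=-44.219965°, h=2469.115 m
→ ECEF (a=6378206.400, f=1/294.978698214): X=3988499.9445, Y=-3881351.7546, Z=3110320.8150
→ Helmert 7p (PV): X=3987904.8449, Y=-3880916.3976, Z=3109777.6023
→ Helmert 7p (PV): X=3988335.4632, Y=-3881137.9373, Z=3109861.9834

X=3988335.4632 m, Y=-3881137.9373 m, Z=3109861.9834 m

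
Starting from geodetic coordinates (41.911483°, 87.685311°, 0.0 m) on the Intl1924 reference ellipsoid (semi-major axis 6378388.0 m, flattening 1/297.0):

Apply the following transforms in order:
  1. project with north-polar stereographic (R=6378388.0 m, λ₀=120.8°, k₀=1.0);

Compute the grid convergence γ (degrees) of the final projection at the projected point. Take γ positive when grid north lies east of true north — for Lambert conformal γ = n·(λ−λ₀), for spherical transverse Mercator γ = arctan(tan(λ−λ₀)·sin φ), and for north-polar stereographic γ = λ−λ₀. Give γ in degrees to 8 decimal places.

start: φ=41.911483°, λ=87.685311°, h=0.000 m
→ into stereo (λ₀=120.8°): φ=41.91148300°, λ−λ₀=-33.11468900°
convergence γ = -33.11468900°

-33.11468900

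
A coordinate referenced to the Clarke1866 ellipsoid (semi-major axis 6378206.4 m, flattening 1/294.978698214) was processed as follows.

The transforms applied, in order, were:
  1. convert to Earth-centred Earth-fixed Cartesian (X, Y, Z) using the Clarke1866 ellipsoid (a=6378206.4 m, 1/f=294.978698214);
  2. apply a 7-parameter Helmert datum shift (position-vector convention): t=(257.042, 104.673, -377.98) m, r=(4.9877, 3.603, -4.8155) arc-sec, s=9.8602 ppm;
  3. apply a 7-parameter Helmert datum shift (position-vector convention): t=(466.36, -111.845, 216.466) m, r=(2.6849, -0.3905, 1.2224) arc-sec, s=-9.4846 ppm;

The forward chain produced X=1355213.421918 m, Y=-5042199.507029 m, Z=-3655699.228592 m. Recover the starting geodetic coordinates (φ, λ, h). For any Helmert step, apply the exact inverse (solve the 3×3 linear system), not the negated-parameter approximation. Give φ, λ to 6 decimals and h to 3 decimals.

φ=-35.179110°, λ=-74.962335°, h=2412.131 m

start: X=1355213.4219, Y=-5042199.5070, Z=-3655699.2286 m
→ Helmert⁻¹: X=1354723.1081, Y=-5042191.1011, Z=-3655887.3016
→ Helmert⁻¹: X=1354634.2802, Y=-5042302.8206, Z=-3655327.6872
→ geod (Bowring, a=6378206.400): φ=-35.17911000°, λ=-74.96233500°, h=2412.1310 m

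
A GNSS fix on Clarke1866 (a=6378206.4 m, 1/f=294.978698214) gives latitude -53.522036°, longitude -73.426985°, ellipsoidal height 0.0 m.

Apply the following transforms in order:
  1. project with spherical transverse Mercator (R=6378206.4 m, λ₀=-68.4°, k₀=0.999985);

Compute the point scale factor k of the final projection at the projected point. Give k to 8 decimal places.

start: φ=-53.522036°, λ=-73.426985°, h=0.000 m
→ into tm (λ₀=-68.4°): φ=-53.52203600°, λ−λ₀=-5.02698500°
scale k = 1.00134465

1.00134465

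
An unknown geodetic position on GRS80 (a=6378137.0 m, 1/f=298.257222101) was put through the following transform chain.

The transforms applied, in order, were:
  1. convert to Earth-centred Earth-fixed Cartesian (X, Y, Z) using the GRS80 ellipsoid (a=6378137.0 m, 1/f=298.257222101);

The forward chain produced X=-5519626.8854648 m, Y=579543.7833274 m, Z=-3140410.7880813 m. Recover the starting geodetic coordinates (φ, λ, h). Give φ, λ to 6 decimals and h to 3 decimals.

φ=-29.668180°, λ=174.006082°, h=3928.248 m

start: X=-5519626.8855, Y=579543.7833, Z=-3140410.7881 m
→ geod (Bowring, a=6378137.000): φ=-29.66818000°, λ=174.00608200°, h=3928.2480 m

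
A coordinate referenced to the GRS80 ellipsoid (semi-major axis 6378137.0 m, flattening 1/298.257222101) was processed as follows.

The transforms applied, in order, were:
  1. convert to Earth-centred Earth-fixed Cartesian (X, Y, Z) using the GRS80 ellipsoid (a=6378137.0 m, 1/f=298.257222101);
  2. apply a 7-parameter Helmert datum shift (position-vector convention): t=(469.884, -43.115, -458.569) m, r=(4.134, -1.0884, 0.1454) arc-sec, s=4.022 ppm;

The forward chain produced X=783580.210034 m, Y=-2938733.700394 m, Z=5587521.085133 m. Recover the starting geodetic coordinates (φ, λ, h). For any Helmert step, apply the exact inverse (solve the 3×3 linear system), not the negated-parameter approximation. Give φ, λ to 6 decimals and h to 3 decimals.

start: X=783580.2100, Y=-2938733.7004, Z=5587521.0851 m
→ Helmert⁻¹: X=783134.5913, Y=-2938567.3220, Z=5588011.9423
→ geod (Bowring, a=6378137.000): φ=61.60518300°, λ=-75.07738200°, h=326.0630 m

φ=61.605183°, λ=-75.077382°, h=326.063 m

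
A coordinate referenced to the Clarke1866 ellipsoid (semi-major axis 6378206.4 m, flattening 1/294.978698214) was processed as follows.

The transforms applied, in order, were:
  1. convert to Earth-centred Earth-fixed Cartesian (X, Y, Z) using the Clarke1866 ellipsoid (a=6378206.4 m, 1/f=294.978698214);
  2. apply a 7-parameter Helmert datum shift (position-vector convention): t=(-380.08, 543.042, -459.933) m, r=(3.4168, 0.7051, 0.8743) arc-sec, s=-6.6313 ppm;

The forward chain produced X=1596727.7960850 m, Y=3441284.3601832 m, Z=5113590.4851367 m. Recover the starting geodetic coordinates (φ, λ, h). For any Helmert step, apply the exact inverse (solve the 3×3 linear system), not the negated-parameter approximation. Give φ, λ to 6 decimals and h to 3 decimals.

start: X=1596727.7961, Y=3441284.3602, Z=5113590.4851 m
→ Helmert⁻¹: X=1597115.5699, Y=3440842.0797, Z=5114032.7928
→ geod (Bowring, a=6378206.400): φ=53.61899200°, λ=65.10096100°, h=3144.9270 m

φ=53.618992°, λ=65.100961°, h=3144.927 m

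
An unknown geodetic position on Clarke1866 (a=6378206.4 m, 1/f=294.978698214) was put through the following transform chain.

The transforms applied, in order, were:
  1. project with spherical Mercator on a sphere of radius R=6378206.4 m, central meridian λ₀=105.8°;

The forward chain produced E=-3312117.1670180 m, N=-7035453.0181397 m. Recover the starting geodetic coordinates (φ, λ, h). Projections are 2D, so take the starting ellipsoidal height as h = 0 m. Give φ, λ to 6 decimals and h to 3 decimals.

start: E=-3312117.1670, N=-7035453.0181 m
→ merc⁻¹: φ=-53.28224100°, λ=76.04706900°

φ=-53.282241°, λ=76.047069°, h=0.000 m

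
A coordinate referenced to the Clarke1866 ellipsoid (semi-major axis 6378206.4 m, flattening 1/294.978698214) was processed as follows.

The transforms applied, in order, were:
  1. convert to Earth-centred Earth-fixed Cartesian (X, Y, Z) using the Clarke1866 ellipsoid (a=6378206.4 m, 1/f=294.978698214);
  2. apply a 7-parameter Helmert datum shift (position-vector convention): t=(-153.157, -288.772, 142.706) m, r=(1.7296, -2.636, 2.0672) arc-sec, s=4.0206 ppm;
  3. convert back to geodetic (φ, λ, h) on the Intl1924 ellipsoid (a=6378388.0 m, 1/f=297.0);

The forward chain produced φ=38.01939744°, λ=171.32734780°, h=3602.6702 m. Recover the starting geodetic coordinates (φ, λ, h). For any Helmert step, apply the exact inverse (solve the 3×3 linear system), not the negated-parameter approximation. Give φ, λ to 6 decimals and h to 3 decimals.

φ=38.020916°, λ=171.322807°, h=3641.497 m

start: φ=38.019397°, λ=171.327348°, h=3602.670 m
→ ECEF (a=6378388.000, f=1/297.0): X=-4976605.9315, Y=759096.8960, Z=3909422.8541
→ Helmert⁻¹: X=-4976375.1950, Y=759465.2694, Z=3909321.6587
→ geod (Bowring, a=6378206.400): φ=38.02091600°, λ=171.32280700°, h=3641.4970 m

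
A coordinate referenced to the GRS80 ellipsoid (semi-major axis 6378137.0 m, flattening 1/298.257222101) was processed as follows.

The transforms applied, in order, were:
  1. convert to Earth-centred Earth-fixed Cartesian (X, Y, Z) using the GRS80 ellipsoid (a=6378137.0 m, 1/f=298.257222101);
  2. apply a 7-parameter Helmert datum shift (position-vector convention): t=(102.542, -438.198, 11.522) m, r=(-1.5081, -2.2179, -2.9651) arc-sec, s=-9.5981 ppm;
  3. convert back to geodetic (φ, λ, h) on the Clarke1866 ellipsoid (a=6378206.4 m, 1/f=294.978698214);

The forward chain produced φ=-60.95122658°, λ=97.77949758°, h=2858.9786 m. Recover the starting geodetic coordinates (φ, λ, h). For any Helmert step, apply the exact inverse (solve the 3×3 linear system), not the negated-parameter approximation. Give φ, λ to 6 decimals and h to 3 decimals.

start: φ=-60.951227°, λ=97.779498°, h=2858.979 m
→ ECEF (a=6378206.400, f=1/294.978698214): X=-420484.5760, Y=3077802.7398, Z=-5555008.7001
→ Helmert⁻¹: X=-420695.1379, Y=3078305.0514, Z=-5555046.5097
→ geod (Bowring, a=6378137.000): φ=-60.94545000°, λ=97.78209100°, h=3035.2820 m

φ=-60.945450°, λ=97.782091°, h=3035.282 m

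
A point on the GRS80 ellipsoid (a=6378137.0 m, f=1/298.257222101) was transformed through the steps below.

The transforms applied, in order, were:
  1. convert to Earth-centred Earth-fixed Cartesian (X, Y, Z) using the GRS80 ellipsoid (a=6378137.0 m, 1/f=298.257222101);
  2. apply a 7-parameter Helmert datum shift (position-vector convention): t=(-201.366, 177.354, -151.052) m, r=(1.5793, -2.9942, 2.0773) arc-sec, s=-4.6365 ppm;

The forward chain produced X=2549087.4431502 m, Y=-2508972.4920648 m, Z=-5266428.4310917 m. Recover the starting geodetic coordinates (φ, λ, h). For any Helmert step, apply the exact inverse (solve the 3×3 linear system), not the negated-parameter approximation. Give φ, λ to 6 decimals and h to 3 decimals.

φ=-55.993670°, λ=-44.547261°, h=2740.129 m

start: X=2549087.4432, Y=-2508972.4921, Z=-5266428.4311 m
→ Helmert⁻¹: X=2549198.9110, Y=-2509227.4753, Z=-5266319.5889
→ geod (Bowring, a=6378137.000): φ=-55.99367000°, λ=-44.54726100°, h=2740.1290 m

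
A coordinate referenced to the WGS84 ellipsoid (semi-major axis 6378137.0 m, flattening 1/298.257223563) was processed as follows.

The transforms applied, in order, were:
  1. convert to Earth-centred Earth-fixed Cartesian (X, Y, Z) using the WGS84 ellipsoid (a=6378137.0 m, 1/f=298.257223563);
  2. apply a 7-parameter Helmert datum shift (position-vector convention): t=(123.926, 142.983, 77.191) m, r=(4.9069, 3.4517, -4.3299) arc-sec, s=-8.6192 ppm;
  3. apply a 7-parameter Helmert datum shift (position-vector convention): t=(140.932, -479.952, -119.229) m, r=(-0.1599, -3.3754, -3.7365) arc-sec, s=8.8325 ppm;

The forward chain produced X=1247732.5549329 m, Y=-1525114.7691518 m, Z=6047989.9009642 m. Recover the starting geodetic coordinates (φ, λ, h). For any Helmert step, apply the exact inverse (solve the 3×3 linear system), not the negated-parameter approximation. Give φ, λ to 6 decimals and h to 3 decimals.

φ=72.071769°, λ=-50.707590°, h=2007.416 m

start: X=1247732.5549, Y=-1525114.7692, Z=6047989.9010 m
→ Helmert⁻¹: X=1247707.1944, Y=-1524603.4372, Z=6048034.1106
→ Helmert⁻¹: X=1247524.8155, Y=-1524589.4950, Z=6048066.1941
→ geod (Bowring, a=6378137.000): φ=72.07176900°, λ=-50.70759000°, h=2007.4160 m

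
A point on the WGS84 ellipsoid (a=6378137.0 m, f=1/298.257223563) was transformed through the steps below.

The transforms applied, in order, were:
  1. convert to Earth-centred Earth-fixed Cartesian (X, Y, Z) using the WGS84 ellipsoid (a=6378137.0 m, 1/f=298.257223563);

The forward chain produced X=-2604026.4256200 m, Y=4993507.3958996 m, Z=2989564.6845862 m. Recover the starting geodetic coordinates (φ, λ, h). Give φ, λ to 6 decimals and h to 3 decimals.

start: X=-2604026.4256, Y=4993507.3959, Z=2989564.6846 m
→ geod (Bowring, a=6378137.000): φ=28.12102000°, λ=117.54125000°, h=2597.7770 m

φ=28.121020°, λ=117.541250°, h=2597.777 m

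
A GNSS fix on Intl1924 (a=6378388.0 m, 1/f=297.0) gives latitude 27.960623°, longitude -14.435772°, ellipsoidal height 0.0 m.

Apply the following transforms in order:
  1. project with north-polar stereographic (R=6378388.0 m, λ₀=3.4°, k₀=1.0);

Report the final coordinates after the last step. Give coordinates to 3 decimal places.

E=-2349551.875 m, N=-7302330.297 m

start: φ=27.960623°, λ=-14.435772°, h=0.000 m
→ stereo (R=6378388.0, λ₀=3.4°): E=-2349551.8749, N=-7302330.2967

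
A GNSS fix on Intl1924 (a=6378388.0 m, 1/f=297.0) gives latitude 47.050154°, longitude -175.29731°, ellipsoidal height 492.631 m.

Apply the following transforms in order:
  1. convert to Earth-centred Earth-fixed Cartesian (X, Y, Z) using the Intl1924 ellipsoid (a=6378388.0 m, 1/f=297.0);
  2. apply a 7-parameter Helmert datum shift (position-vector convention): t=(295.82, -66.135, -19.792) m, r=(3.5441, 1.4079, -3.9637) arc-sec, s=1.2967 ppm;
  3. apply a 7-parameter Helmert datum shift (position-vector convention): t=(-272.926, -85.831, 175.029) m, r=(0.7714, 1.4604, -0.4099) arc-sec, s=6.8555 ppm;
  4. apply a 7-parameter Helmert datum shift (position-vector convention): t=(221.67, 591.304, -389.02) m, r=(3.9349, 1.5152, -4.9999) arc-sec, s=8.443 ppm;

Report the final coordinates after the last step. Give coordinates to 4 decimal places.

start: φ=47.050154°, λ=-175.297310°, h=492.631 m
→ ECEF (a=6378388.000, f=1/297.0): X=-4339490.2740, Y=-356976.1585, Z=4646012.0306
→ Helmert 7p (PV): X=-4339175.2286, Y=-357039.1954, Z=4646021.7495
→ Helmert 7p (PV): X=-4339445.7162, Y=-357136.2265, Z=4646258.0165
→ Helmert 7p (PV): X=-4339235.2101, Y=-356531.3850, Z=4645933.2892

X=-4339235.2101 m, Y=-356531.3850 m, Z=4645933.2892 m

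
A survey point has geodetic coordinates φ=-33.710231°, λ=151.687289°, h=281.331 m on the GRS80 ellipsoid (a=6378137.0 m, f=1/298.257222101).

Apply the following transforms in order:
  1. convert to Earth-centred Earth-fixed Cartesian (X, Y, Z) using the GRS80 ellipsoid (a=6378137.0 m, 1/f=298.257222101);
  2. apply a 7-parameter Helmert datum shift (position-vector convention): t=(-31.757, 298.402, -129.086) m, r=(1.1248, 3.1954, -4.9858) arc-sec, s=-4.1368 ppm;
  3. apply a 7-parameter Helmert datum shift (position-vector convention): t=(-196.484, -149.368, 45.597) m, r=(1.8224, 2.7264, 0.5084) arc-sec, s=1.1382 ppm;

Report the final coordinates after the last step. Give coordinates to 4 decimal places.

start: φ=-33.710231°, λ=151.687289°, h=281.331 m
→ ECEF (a=6378137.000, f=1/298.257222101): X=-4676006.8967, Y=2519108.5876, Z=-3519911.1766
→ Helmert 7p (PV): X=-4676012.9480, Y=2519528.7904, Z=-3519939.5251
→ Helmert 7p (PV): X=-4676267.4909, Y=2519401.8643, Z=-3519813.8664

X=-4676267.4909 m, Y=2519401.8643 m, Z=-3519813.8664 m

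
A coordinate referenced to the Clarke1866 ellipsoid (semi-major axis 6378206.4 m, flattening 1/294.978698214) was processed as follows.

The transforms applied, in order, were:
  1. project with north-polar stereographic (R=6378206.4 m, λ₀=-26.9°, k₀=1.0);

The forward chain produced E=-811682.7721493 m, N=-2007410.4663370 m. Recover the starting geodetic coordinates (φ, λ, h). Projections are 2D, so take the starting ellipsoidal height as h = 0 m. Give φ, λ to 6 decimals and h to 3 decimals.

start: E=-811682.7721, N=-2007410.4663 m
→ stereo⁻¹: φ=70.73263300°, λ=-48.91561100°

φ=70.732633°, λ=-48.915611°, h=0.000 m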